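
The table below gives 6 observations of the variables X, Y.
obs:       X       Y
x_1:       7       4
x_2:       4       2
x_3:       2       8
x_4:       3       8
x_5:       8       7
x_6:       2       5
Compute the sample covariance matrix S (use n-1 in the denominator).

Step 1 — column means:
  mean(X) = (7 + 4 + 2 + 3 + 8 + 2) / 6 = 26/6 = 4.3333
  mean(Y) = (4 + 2 + 8 + 8 + 7 + 5) / 6 = 34/6 = 5.6667

Step 2 — sample covariance S[i,j] = (1/(n-1)) · Σ_k (x_{k,i} - mean_i) · (x_{k,j} - mean_j), with n-1 = 5.
  S[X,X] = ((2.6667)·(2.6667) + (-0.3333)·(-0.3333) + (-2.3333)·(-2.3333) + (-1.3333)·(-1.3333) + (3.6667)·(3.6667) + (-2.3333)·(-2.3333)) / 5 = 33.3333/5 = 6.6667
  S[X,Y] = ((2.6667)·(-1.6667) + (-0.3333)·(-3.6667) + (-2.3333)·(2.3333) + (-1.3333)·(2.3333) + (3.6667)·(1.3333) + (-2.3333)·(-0.6667)) / 5 = -5.3333/5 = -1.0667
  S[Y,Y] = ((-1.6667)·(-1.6667) + (-3.6667)·(-3.6667) + (2.3333)·(2.3333) + (2.3333)·(2.3333) + (1.3333)·(1.3333) + (-0.6667)·(-0.6667)) / 5 = 29.3333/5 = 5.8667

S is symmetric (S[j,i] = S[i,j]). Assembling:

S = [[6.6667, -1.0667],
 [-1.0667, 5.8667]]


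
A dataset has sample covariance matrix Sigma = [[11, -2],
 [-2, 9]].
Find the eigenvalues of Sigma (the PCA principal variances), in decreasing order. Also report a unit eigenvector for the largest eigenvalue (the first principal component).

Step 1 — characteristic polynomial of 2×2 Sigma:
  det(Sigma - λI) = λ² - trace · λ + det = 0.
  trace = 11 + 9 = 20, det = 11·9 - (-2)² = 95.
Step 2 — discriminant:
  Δ = trace² - 4·det = 400 - 380 = 20.
Step 3 — eigenvalues:
  λ = (trace ± √Δ)/2 = (20 ± 4.4721)/2,
  λ_1 = 12.2361,  λ_2 = 7.7639.

Step 4 — unit eigenvector for λ_1: solve (Sigma - λ_1 I)v = 0. First row:
  (11 - 12.2361)·v_x + (-2)·v_y = 0, i.e. (-1.2361)·v_x + (-2)·v_y = 0,
  so v ∝ (b, λ_1 - a) = (-2, 1.2361); multiply by -1 so the first entry is positive: u = (2, -1.2361).
  ||u|| = √((2)² + (-1.2361)²) = √(5.5279) ≈ 2.3511,
  v_1 = u/||u|| ≈ (0.8507, -0.5257) (||v_1|| = 1).

λ_1 = 12.2361,  λ_2 = 7.7639;  v_1 ≈ (0.8507, -0.5257)


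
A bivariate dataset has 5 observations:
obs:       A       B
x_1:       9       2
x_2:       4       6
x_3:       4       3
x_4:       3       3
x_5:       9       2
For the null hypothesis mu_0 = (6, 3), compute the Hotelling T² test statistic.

Step 1 — sample mean vector:
  mean(A) = (9 + 4 + 4 + 3 + 9) / 5 = 29/5 = 5.8
  mean(B) = (2 + 6 + 3 + 3 + 2) / 5 = 16/5 = 3.2
  x̄ = (5.8, 3.2),  deviation x̄ - mu_0 = (5.8, 3.2) - (6, 3) = (-0.2, 0.2).

Step 2 — sample covariance matrix, S[i,j] = (1/(n-1)) · Σ_k (x_{k,i} - mean_i) · (x_{k,j} - mean_j), divisor n-1 = 4:
  S[A,A] = ((3.2)·(3.2) + (-1.8)·(-1.8) + (-1.8)·(-1.8) + (-2.8)·(-2.8) + (3.2)·(3.2)) / 4 = 34.8/4 = 8.7
  S[A,B] = ((3.2)·(-1.2) + (-1.8)·(2.8) + (-1.8)·(-0.2) + (-2.8)·(-0.2) + (3.2)·(-1.2)) / 4 = -11.8/4 = -2.95
  S[B,B] = ((-1.2)·(-1.2) + (2.8)·(2.8) + (-0.2)·(-0.2) + (-0.2)·(-0.2) + (-1.2)·(-1.2)) / 4 = 10.8/4 = 2.7
  S = [[8.7, -2.95],
 [-2.95, 2.7]].

Step 3 — invert S. det(S) = 8.7·2.7 - (-2.95)² = 14.7875.
  S^{-1} = (1/det) · [[d, -b], [-b, a]] = [[0.1826, 0.1995],
 [0.1995, 0.5883]].

Step 4 — quadratic form (x̄ - mu_0)^T · S^{-1} · (x̄ - mu_0):
  S^{-1} · (x̄ - mu_0) = (0.0034, 0.0778),
  (x̄ - mu_0)^T · [...] = (-0.2)·(0.0034) + (0.2)·(0.0778) = 0.0149.

Step 5 — scale by n: T² = 5 · 0.0149 = 0.0744.

T² ≈ 0.0744


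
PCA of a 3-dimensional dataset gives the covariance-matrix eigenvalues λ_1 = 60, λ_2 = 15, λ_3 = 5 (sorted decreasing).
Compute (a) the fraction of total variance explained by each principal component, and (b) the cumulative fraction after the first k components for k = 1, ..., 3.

Step 1 — total variance = trace(Sigma) = Σ λ_i = 60 + 15 + 5 = 80.

Step 2 — fraction explained by component i = λ_i / Σ λ:
  PC1: 60/80 = 0.75
  PC2: 15/80 = 0.1875
  PC3: 5/80 = 0.0625

Step 3 — cumulative fraction after k components = (λ_1 + ... + λ_k) / Σ λ:
  k = 1: 60/80 = 0.75
  k = 2: (60 + 15)/80 = 75/80 = 0.9375
  k = 3: (60 + 15 + 5)/80 = 80/80 = 1

Summary (fraction, with percent):

explained: PC1 0.75 (75%), PC2 0.1875 (18.75%), PC3 0.0625 (6.25%);  cumulative: 0.75, 0.9375, 1


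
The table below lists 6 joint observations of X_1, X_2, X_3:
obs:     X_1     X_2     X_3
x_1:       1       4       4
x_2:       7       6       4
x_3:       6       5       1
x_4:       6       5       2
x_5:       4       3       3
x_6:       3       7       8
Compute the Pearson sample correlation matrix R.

Step 1 — column means:
  mean(X_1) = (1 + 7 + 6 + 6 + 4 + 3) / 6 = 27/6 = 4.5
  mean(X_2) = (4 + 6 + 5 + 5 + 3 + 7) / 6 = 30/6 = 5
  mean(X_3) = (4 + 4 + 1 + 2 + 3 + 8) / 6 = 22/6 = 3.6667

Step 2 — sample variances and covariances s[i,j] = (1/(n-1)) · Σ_k (x_{k,i} - mean_i) · (x_{k,j} - mean_j), with n-1 = 5:
  s[X_1,X_1] = ((-3.5)·(-3.5) + (2.5)·(2.5) + (1.5)·(1.5) + (1.5)·(1.5) + (-0.5)·(-0.5) + (-1.5)·(-1.5)) / 5 = 25.5/5 = 5.1
  s[X_1,X_2] = ((-3.5)·(-1) + (2.5)·(1) + (1.5)·(0) + (1.5)·(0) + (-0.5)·(-2) + (-1.5)·(2)) / 5 = 4/5 = 0.8
  s[X_1,X_3] = ((-3.5)·(0.3333) + (2.5)·(0.3333) + (1.5)·(-2.6667) + (1.5)·(-1.6667) + (-0.5)·(-0.6667) + (-1.5)·(4.3333)) / 5 = -13/5 = -2.6
  s[X_2,X_2] = ((-1)·(-1) + (1)·(1) + (0)·(0) + (0)·(0) + (-2)·(-2) + (2)·(2)) / 5 = 10/5 = 2
  s[X_2,X_3] = ((-1)·(0.3333) + (1)·(0.3333) + (0)·(-2.6667) + (0)·(-1.6667) + (-2)·(-0.6667) + (2)·(4.3333)) / 5 = 10/5 = 2
  s[X_3,X_3] = ((0.3333)·(0.3333) + (0.3333)·(0.3333) + (-2.6667)·(-2.6667) + (-1.6667)·(-1.6667) + (-0.6667)·(-0.6667) + (4.3333)·(4.3333)) / 5 = 29.3333/5 = 5.8667
  Sample standard deviations s_i = √(s[i,i]):
  s(X_1) = √(5.1) = 2.2583
  s(X_2) = √(2) = 1.4142
  s(X_3) = √(5.8667) = 2.4221

Step 3 — r_{ij} = s_{ij} / (s_i · s_j):
  r[X_1,X_1] = 1 (diagonal).
  r[X_1,X_2] = 0.8 / (2.2583 · 1.4142) = 0.8 / 3.1937 = 0.2505
  r[X_1,X_3] = -2.6 / (2.2583 · 2.4221) = -2.6 / 5.4699 = -0.4753
  r[X_2,X_2] = 1 (diagonal).
  r[X_2,X_3] = 2 / (1.4142 · 2.4221) = 2 / 3.4254 = 0.5839
  r[X_3,X_3] = 1 (diagonal).

R is symmetric with unit diagonal. Assembling:

R = [[1, 0.2505, -0.4753],
 [0.2505, 1, 0.5839],
 [-0.4753, 0.5839, 1]]


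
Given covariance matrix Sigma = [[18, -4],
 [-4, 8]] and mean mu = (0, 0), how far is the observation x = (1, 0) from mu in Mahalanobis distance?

Step 1 — centre the observation: (x - mu) = (1, 0).

Step 2 — invert Sigma. det(Sigma) = 18·8 - (-4)² = 128.
  Sigma^{-1} = (1/det) · [[d, -b], [-b, a]] = [[0.0625, 0.0312],
 [0.0312, 0.1406]].

Step 3 — form the quadratic (x - mu)^T · Sigma^{-1} · (x - mu):
  Sigma^{-1} · (x - mu) = (0.0625, 0.0312).
  (x - mu)^T · [Sigma^{-1} · (x - mu)] = (1)·(0.0625) + (0)·(0.0312) = 0.0625.

Step 4 — take square root: d = √(0.0625) ≈ 0.25.

d(x, mu) = √(0.0625) ≈ 0.25


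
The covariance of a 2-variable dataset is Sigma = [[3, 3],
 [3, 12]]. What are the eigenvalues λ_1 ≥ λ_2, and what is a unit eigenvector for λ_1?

Step 1 — characteristic polynomial of 2×2 Sigma:
  det(Sigma - λI) = λ² - trace · λ + det = 0.
  trace = 3 + 12 = 15, det = 3·12 - (3)² = 27.
Step 2 — discriminant:
  Δ = trace² - 4·det = 225 - 108 = 117.
Step 3 — eigenvalues:
  λ = (trace ± √Δ)/2 = (15 ± 10.8167)/2,
  λ_1 = 12.9083,  λ_2 = 2.0917.

Step 4 — unit eigenvector for λ_1: solve (Sigma - λ_1 I)v = 0. First row:
  (3 - 12.9083)·v_x + (3)·v_y = 0, i.e. (-9.9083)·v_x + (3)·v_y = 0,
  so v ∝ (b, λ_1 - a) = (3, 9.9083) = u.
  ||u|| = √((3)² + (9.9083)²) = √(107.1749) ≈ 10.3525,
  v_1 = u/||u|| ≈ (0.2898, 0.9571) (||v_1|| = 1).

λ_1 = 12.9083,  λ_2 = 2.0917;  v_1 ≈ (0.2898, 0.9571)


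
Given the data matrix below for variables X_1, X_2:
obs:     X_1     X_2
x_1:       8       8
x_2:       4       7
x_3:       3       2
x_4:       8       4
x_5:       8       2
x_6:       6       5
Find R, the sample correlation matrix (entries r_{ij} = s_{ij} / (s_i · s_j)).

Step 1 — column means:
  mean(X_1) = (8 + 4 + 3 + 8 + 8 + 6) / 6 = 37/6 = 6.1667
  mean(X_2) = (8 + 7 + 2 + 4 + 2 + 5) / 6 = 28/6 = 4.6667

Step 2 — sample variances and covariances s[i,j] = (1/(n-1)) · Σ_k (x_{k,i} - mean_i) · (x_{k,j} - mean_j), with n-1 = 5:
  s[X_1,X_1] = ((1.8333)·(1.8333) + (-2.1667)·(-2.1667) + (-3.1667)·(-3.1667) + (1.8333)·(1.8333) + (1.8333)·(1.8333) + (-0.1667)·(-0.1667)) / 5 = 24.8333/5 = 4.9667
  s[X_1,X_2] = ((1.8333)·(3.3333) + (-2.1667)·(2.3333) + (-3.1667)·(-2.6667) + (1.8333)·(-0.6667) + (1.8333)·(-2.6667) + (-0.1667)·(0.3333)) / 5 = 3.3333/5 = 0.6667
  s[X_2,X_2] = ((3.3333)·(3.3333) + (2.3333)·(2.3333) + (-2.6667)·(-2.6667) + (-0.6667)·(-0.6667) + (-2.6667)·(-2.6667) + (0.3333)·(0.3333)) / 5 = 31.3333/5 = 6.2667
  Sample standard deviations s_i = √(s[i,i]):
  s(X_1) = √(4.9667) = 2.2286
  s(X_2) = √(6.2667) = 2.5033

Step 3 — r_{ij} = s_{ij} / (s_i · s_j):
  r[X_1,X_1] = 1 (diagonal).
  r[X_1,X_2] = 0.6667 / (2.2286 · 2.5033) = 0.6667 / 5.5789 = 0.1195
  r[X_2,X_2] = 1 (diagonal).

R is symmetric with unit diagonal. Assembling:

R = [[1, 0.1195],
 [0.1195, 1]]


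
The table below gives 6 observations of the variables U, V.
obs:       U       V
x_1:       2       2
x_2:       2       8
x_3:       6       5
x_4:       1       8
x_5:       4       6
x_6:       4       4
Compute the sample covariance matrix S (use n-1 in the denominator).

Step 1 — column means:
  mean(U) = (2 + 2 + 6 + 1 + 4 + 4) / 6 = 19/6 = 3.1667
  mean(V) = (2 + 8 + 5 + 8 + 6 + 4) / 6 = 33/6 = 5.5

Step 2 — sample covariance S[i,j] = (1/(n-1)) · Σ_k (x_{k,i} - mean_i) · (x_{k,j} - mean_j), with n-1 = 5.
  S[U,U] = ((-1.1667)·(-1.1667) + (-1.1667)·(-1.1667) + (2.8333)·(2.8333) + (-2.1667)·(-2.1667) + (0.8333)·(0.8333) + (0.8333)·(0.8333)) / 5 = 16.8333/5 = 3.3667
  S[U,V] = ((-1.1667)·(-3.5) + (-1.1667)·(2.5) + (2.8333)·(-0.5) + (-2.1667)·(2.5) + (0.8333)·(0.5) + (0.8333)·(-1.5)) / 5 = -6.5/5 = -1.3
  S[V,V] = ((-3.5)·(-3.5) + (2.5)·(2.5) + (-0.5)·(-0.5) + (2.5)·(2.5) + (0.5)·(0.5) + (-1.5)·(-1.5)) / 5 = 27.5/5 = 5.5

S is symmetric (S[j,i] = S[i,j]). Assembling:

S = [[3.3667, -1.3],
 [-1.3, 5.5]]


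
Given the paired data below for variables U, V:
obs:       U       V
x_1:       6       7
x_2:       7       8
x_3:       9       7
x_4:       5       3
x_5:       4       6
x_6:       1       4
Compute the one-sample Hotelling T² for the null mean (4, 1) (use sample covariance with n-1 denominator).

Step 1 — sample mean vector:
  mean(U) = (6 + 7 + 9 + 5 + 4 + 1) / 6 = 32/6 = 5.3333
  mean(V) = (7 + 8 + 7 + 3 + 6 + 4) / 6 = 35/6 = 5.8333
  x̄ = (5.3333, 5.8333),  deviation x̄ - mu_0 = (5.3333, 5.8333) - (4, 1) = (1.3333, 4.8333).

Step 2 — sample covariance matrix, S[i,j] = (1/(n-1)) · Σ_k (x_{k,i} - mean_i) · (x_{k,j} - mean_j), divisor n-1 = 5:
  S[U,U] = ((0.6667)·(0.6667) + (1.6667)·(1.6667) + (3.6667)·(3.6667) + (-0.3333)·(-0.3333) + (-1.3333)·(-1.3333) + (-4.3333)·(-4.3333)) / 5 = 37.3333/5 = 7.4667
  S[U,V] = ((0.6667)·(1.1667) + (1.6667)·(2.1667) + (3.6667)·(1.1667) + (-0.3333)·(-2.8333) + (-1.3333)·(0.1667) + (-4.3333)·(-1.8333)) / 5 = 17.3333/5 = 3.4667
  S[V,V] = ((1.1667)·(1.1667) + (2.1667)·(2.1667) + (1.1667)·(1.1667) + (-2.8333)·(-2.8333) + (0.1667)·(0.1667) + (-1.8333)·(-1.8333)) / 5 = 18.8333/5 = 3.7667
  S = [[7.4667, 3.4667],
 [3.4667, 3.7667]].

Step 3 — invert S. det(S) = 7.4667·3.7667 - (3.4667)² = 16.1067.
  S^{-1} = (1/det) · [[d, -b], [-b, a]] = [[0.2339, -0.2152],
 [-0.2152, 0.4636]].

Step 4 — quadratic form (x̄ - mu_0)^T · S^{-1} · (x̄ - mu_0):
  S^{-1} · (x̄ - mu_0) = (-0.7285, 1.9536),
  (x̄ - mu_0)^T · [...] = (1.3333)·(-0.7285) + (4.8333)·(1.9536) = 8.4713.

Step 5 — scale by n: T² = 6 · 8.4713 = 50.8278.

T² ≈ 50.8278


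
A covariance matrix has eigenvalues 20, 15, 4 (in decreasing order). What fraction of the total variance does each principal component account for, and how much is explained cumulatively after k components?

Step 1 — total variance = trace(Sigma) = Σ λ_i = 20 + 15 + 4 = 39.

Step 2 — fraction explained by component i = λ_i / Σ λ:
  PC1: 20/39 = 0.5128
  PC2: 15/39 = 0.3846
  PC3: 4/39 = 0.1026

Step 3 — cumulative fraction after k components = (λ_1 + ... + λ_k) / Σ λ:
  k = 1: 20/39 = 0.5128
  k = 2: (20 + 15)/39 = 35/39 = 0.8974
  k = 3: (20 + 15 + 4)/39 = 39/39 = 1

Summary (fraction, with percent):

explained: PC1 0.5128 (51.28%), PC2 0.3846 (38.46%), PC3 0.1026 (10.26%);  cumulative: 0.5128, 0.8974, 1


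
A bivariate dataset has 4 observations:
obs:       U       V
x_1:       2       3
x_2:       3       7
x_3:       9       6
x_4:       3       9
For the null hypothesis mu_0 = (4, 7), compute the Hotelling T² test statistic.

Step 1 — sample mean vector:
  mean(U) = (2 + 3 + 9 + 3) / 4 = 17/4 = 4.25
  mean(V) = (3 + 7 + 6 + 9) / 4 = 25/4 = 6.25
  x̄ = (4.25, 6.25),  deviation x̄ - mu_0 = (4.25, 6.25) - (4, 7) = (0.25, -0.75).

Step 2 — sample covariance matrix, S[i,j] = (1/(n-1)) · Σ_k (x_{k,i} - mean_i) · (x_{k,j} - mean_j), divisor n-1 = 3:
  S[U,U] = ((-2.25)·(-2.25) + (-1.25)·(-1.25) + (4.75)·(4.75) + (-1.25)·(-1.25)) / 3 = 30.75/3 = 10.25
  S[U,V] = ((-2.25)·(-3.25) + (-1.25)·(0.75) + (4.75)·(-0.25) + (-1.25)·(2.75)) / 3 = 1.75/3 = 0.5833
  S[V,V] = ((-3.25)·(-3.25) + (0.75)·(0.75) + (-0.25)·(-0.25) + (2.75)·(2.75)) / 3 = 18.75/3 = 6.25
  S = [[10.25, 0.5833],
 [0.5833, 6.25]].

Step 3 — invert S. det(S) = 10.25·6.25 - (0.5833)² = 63.7222.
  S^{-1} = (1/det) · [[d, -b], [-b, a]] = [[0.0981, -0.0092],
 [-0.0092, 0.1609]].

Step 4 — quadratic form (x̄ - mu_0)^T · S^{-1} · (x̄ - mu_0):
  S^{-1} · (x̄ - mu_0) = (0.0314, -0.1229),
  (x̄ - mu_0)^T · [...] = (0.25)·(0.0314) + (-0.75)·(-0.1229) = 0.1.

Step 5 — scale by n: T² = 4 · 0.1 = 0.4002.

T² ≈ 0.4002


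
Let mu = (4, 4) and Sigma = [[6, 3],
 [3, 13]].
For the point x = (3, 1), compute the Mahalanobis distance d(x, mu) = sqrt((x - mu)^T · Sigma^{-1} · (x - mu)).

Step 1 — centre the observation: (x - mu) = (-1, -3).

Step 2 — invert Sigma. det(Sigma) = 6·13 - (3)² = 69.
  Sigma^{-1} = (1/det) · [[d, -b], [-b, a]] = [[0.1884, -0.0435],
 [-0.0435, 0.087]].

Step 3 — form the quadratic (x - mu)^T · Sigma^{-1} · (x - mu):
  Sigma^{-1} · (x - mu) = (-0.058, -0.2174).
  (x - mu)^T · [Sigma^{-1} · (x - mu)] = (-1)·(-0.058) + (-3)·(-0.2174) = 0.7101.

Step 4 — take square root: d = √(0.7101) ≈ 0.8427.

d(x, mu) = √(0.7101) ≈ 0.8427


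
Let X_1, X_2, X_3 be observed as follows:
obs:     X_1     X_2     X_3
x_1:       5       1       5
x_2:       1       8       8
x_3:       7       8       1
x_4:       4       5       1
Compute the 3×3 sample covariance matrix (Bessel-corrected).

Step 1 — column means:
  mean(X_1) = (5 + 1 + 7 + 4) / 4 = 17/4 = 4.25
  mean(X_2) = (1 + 8 + 8 + 5) / 4 = 22/4 = 5.5
  mean(X_3) = (5 + 8 + 1 + 1) / 4 = 15/4 = 3.75

Step 2 — sample covariance S[i,j] = (1/(n-1)) · Σ_k (x_{k,i} - mean_i) · (x_{k,j} - mean_j), with n-1 = 3.
  S[X_1,X_1] = ((0.75)·(0.75) + (-3.25)·(-3.25) + (2.75)·(2.75) + (-0.25)·(-0.25)) / 3 = 18.75/3 = 6.25
  S[X_1,X_2] = ((0.75)·(-4.5) + (-3.25)·(2.5) + (2.75)·(2.5) + (-0.25)·(-0.5)) / 3 = -4.5/3 = -1.5
  S[X_1,X_3] = ((0.75)·(1.25) + (-3.25)·(4.25) + (2.75)·(-2.75) + (-0.25)·(-2.75)) / 3 = -19.75/3 = -6.5833
  S[X_2,X_2] = ((-4.5)·(-4.5) + (2.5)·(2.5) + (2.5)·(2.5) + (-0.5)·(-0.5)) / 3 = 33/3 = 11
  S[X_2,X_3] = ((-4.5)·(1.25) + (2.5)·(4.25) + (2.5)·(-2.75) + (-0.5)·(-2.75)) / 3 = -0.5/3 = -0.1667
  S[X_3,X_3] = ((1.25)·(1.25) + (4.25)·(4.25) + (-2.75)·(-2.75) + (-2.75)·(-2.75)) / 3 = 34.75/3 = 11.5833

S is symmetric (S[j,i] = S[i,j]). Assembling:

S = [[6.25, -1.5, -6.5833],
 [-1.5, 11, -0.1667],
 [-6.5833, -0.1667, 11.5833]]


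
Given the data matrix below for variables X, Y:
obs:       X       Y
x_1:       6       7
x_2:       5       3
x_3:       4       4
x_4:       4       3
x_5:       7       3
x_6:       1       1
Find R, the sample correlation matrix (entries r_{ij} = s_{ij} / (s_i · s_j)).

Step 1 — column means:
  mean(X) = (6 + 5 + 4 + 4 + 7 + 1) / 6 = 27/6 = 4.5
  mean(Y) = (7 + 3 + 4 + 3 + 3 + 1) / 6 = 21/6 = 3.5

Step 2 — sample variances and covariances s[i,j] = (1/(n-1)) · Σ_k (x_{k,i} - mean_i) · (x_{k,j} - mean_j), with n-1 = 5:
  s[X,X] = ((1.5)·(1.5) + (0.5)·(0.5) + (-0.5)·(-0.5) + (-0.5)·(-0.5) + (2.5)·(2.5) + (-3.5)·(-3.5)) / 5 = 21.5/5 = 4.3
  s[X,Y] = ((1.5)·(3.5) + (0.5)·(-0.5) + (-0.5)·(0.5) + (-0.5)·(-0.5) + (2.5)·(-0.5) + (-3.5)·(-2.5)) / 5 = 12.5/5 = 2.5
  s[Y,Y] = ((3.5)·(3.5) + (-0.5)·(-0.5) + (0.5)·(0.5) + (-0.5)·(-0.5) + (-0.5)·(-0.5) + (-2.5)·(-2.5)) / 5 = 19.5/5 = 3.9
  Sample standard deviations s_i = √(s[i,i]):
  s(X) = √(4.3) = 2.0736
  s(Y) = √(3.9) = 1.9748

Step 3 — r_{ij} = s_{ij} / (s_i · s_j):
  r[X,X] = 1 (diagonal).
  r[X,Y] = 2.5 / (2.0736 · 1.9748) = 2.5 / 4.0951 = 0.6105
  r[Y,Y] = 1 (diagonal).

R is symmetric with unit diagonal. Assembling:

R = [[1, 0.6105],
 [0.6105, 1]]


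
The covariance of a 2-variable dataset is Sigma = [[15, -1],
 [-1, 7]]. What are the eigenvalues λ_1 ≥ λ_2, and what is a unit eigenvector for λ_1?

Step 1 — characteristic polynomial of 2×2 Sigma:
  det(Sigma - λI) = λ² - trace · λ + det = 0.
  trace = 15 + 7 = 22, det = 15·7 - (-1)² = 104.
Step 2 — discriminant:
  Δ = trace² - 4·det = 484 - 416 = 68.
Step 3 — eigenvalues:
  λ = (trace ± √Δ)/2 = (22 ± 8.2462)/2,
  λ_1 = 15.1231,  λ_2 = 6.8769.

Step 4 — unit eigenvector for λ_1: solve (Sigma - λ_1 I)v = 0. First row:
  (15 - 15.1231)·v_x + (-1)·v_y = 0, i.e. (-0.1231)·v_x + (-1)·v_y = 0,
  so v ∝ (b, λ_1 - a) = (-1, 0.1231); multiply by -1 so the first entry is positive: u = (1, -0.1231).
  ||u|| = √((1)² + (-0.1231)²) = √(1.0152) ≈ 1.0075,
  v_1 = u/||u|| ≈ (0.9925, -0.1222) (||v_1|| = 1).

λ_1 = 15.1231,  λ_2 = 6.8769;  v_1 ≈ (0.9925, -0.1222)


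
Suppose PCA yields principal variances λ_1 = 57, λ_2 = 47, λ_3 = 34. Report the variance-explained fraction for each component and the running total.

Step 1 — total variance = trace(Sigma) = Σ λ_i = 57 + 47 + 34 = 138.

Step 2 — fraction explained by component i = λ_i / Σ λ:
  PC1: 57/138 = 0.413
  PC2: 47/138 = 0.3406
  PC3: 34/138 = 0.2464

Step 3 — cumulative fraction after k components = (λ_1 + ... + λ_k) / Σ λ:
  k = 1: 57/138 = 0.413
  k = 2: (57 + 47)/138 = 104/138 = 0.7536
  k = 3: (57 + 47 + 34)/138 = 138/138 = 1

Summary (fraction, with percent):

explained: PC1 0.413 (41.3%), PC2 0.3406 (34.06%), PC3 0.2464 (24.64%);  cumulative: 0.413, 0.7536, 1


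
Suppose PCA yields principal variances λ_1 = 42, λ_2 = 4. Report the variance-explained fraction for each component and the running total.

Step 1 — total variance = trace(Sigma) = Σ λ_i = 42 + 4 = 46.

Step 2 — fraction explained by component i = λ_i / Σ λ:
  PC1: 42/46 = 0.913
  PC2: 4/46 = 0.087

Step 3 — cumulative fraction after k components = (λ_1 + ... + λ_k) / Σ λ:
  k = 1: 42/46 = 0.913
  k = 2: (42 + 4)/46 = 46/46 = 1

Summary (fraction, with percent):

explained: PC1 0.913 (91.3%), PC2 0.087 (8.7%);  cumulative: 0.913, 1


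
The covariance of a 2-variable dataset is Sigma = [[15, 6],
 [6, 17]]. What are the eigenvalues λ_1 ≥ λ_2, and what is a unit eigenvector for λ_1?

Step 1 — characteristic polynomial of 2×2 Sigma:
  det(Sigma - λI) = λ² - trace · λ + det = 0.
  trace = 15 + 17 = 32, det = 15·17 - (6)² = 219.
Step 2 — discriminant:
  Δ = trace² - 4·det = 1024 - 876 = 148.
Step 3 — eigenvalues:
  λ = (trace ± √Δ)/2 = (32 ± 12.1655)/2,
  λ_1 = 22.0828,  λ_2 = 9.9172.

Step 4 — unit eigenvector for λ_1: solve (Sigma - λ_1 I)v = 0. First row:
  (15 - 22.0828)·v_x + (6)·v_y = 0, i.e. (-7.0828)·v_x + (6)·v_y = 0,
  so v ∝ (b, λ_1 - a) = (6, 7.0828) = u.
  ||u|| = √((6)² + (7.0828)²) = √(86.1655) ≈ 9.2825,
  v_1 = u/||u|| ≈ (0.6464, 0.763) (||v_1|| = 1).

λ_1 = 22.0828,  λ_2 = 9.9172;  v_1 ≈ (0.6464, 0.763)


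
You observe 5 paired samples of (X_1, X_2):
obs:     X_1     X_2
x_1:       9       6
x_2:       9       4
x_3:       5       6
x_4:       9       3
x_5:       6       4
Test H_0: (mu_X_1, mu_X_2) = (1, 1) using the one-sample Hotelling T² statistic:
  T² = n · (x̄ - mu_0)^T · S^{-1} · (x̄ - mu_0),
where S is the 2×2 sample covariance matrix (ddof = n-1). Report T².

Step 1 — sample mean vector:
  mean(X_1) = (9 + 9 + 5 + 9 + 6) / 5 = 38/5 = 7.6
  mean(X_2) = (6 + 4 + 6 + 3 + 4) / 5 = 23/5 = 4.6
  x̄ = (7.6, 4.6),  deviation x̄ - mu_0 = (7.6, 4.6) - (1, 1) = (6.6, 3.6).

Step 2 — sample covariance matrix, S[i,j] = (1/(n-1)) · Σ_k (x_{k,i} - mean_i) · (x_{k,j} - mean_j), divisor n-1 = 4:
  S[X_1,X_1] = ((1.4)·(1.4) + (1.4)·(1.4) + (-2.6)·(-2.6) + (1.4)·(1.4) + (-1.6)·(-1.6)) / 4 = 15.2/4 = 3.8
  S[X_1,X_2] = ((1.4)·(1.4) + (1.4)·(-0.6) + (-2.6)·(1.4) + (1.4)·(-1.6) + (-1.6)·(-0.6)) / 4 = -3.8/4 = -0.95
  S[X_2,X_2] = ((1.4)·(1.4) + (-0.6)·(-0.6) + (1.4)·(1.4) + (-1.6)·(-1.6) + (-0.6)·(-0.6)) / 4 = 7.2/4 = 1.8
  S = [[3.8, -0.95],
 [-0.95, 1.8]].

Step 3 — invert S. det(S) = 3.8·1.8 - (-0.95)² = 5.9375.
  S^{-1} = (1/det) · [[d, -b], [-b, a]] = [[0.3032, 0.16],
 [0.16, 0.64]].

Step 4 — quadratic form (x̄ - mu_0)^T · S^{-1} · (x̄ - mu_0):
  S^{-1} · (x̄ - mu_0) = (2.5768, 3.36),
  (x̄ - mu_0)^T · [...] = (6.6)·(2.5768) + (3.6)·(3.36) = 29.1032.

Step 5 — scale by n: T² = 5 · 29.1032 = 145.5158.

T² ≈ 145.5158


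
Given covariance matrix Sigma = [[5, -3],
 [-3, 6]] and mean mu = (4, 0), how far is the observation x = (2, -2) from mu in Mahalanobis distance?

Step 1 — centre the observation: (x - mu) = (-2, -2).

Step 2 — invert Sigma. det(Sigma) = 5·6 - (-3)² = 21.
  Sigma^{-1} = (1/det) · [[d, -b], [-b, a]] = [[0.2857, 0.1429],
 [0.1429, 0.2381]].

Step 3 — form the quadratic (x - mu)^T · Sigma^{-1} · (x - mu):
  Sigma^{-1} · (x - mu) = (-0.8571, -0.7619).
  (x - mu)^T · [Sigma^{-1} · (x - mu)] = (-2)·(-0.8571) + (-2)·(-0.7619) = 3.2381.

Step 4 — take square root: d = √(3.2381) ≈ 1.7995.

d(x, mu) = √(3.2381) ≈ 1.7995


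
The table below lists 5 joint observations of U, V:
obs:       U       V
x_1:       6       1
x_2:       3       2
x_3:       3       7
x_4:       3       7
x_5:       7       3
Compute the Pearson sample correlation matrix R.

Step 1 — column means:
  mean(U) = (6 + 3 + 3 + 3 + 7) / 5 = 22/5 = 4.4
  mean(V) = (1 + 2 + 7 + 7 + 3) / 5 = 20/5 = 4

Step 2 — sample variances and covariances s[i,j] = (1/(n-1)) · Σ_k (x_{k,i} - mean_i) · (x_{k,j} - mean_j), with n-1 = 4:
  s[U,U] = ((1.6)·(1.6) + (-1.4)·(-1.4) + (-1.4)·(-1.4) + (-1.4)·(-1.4) + (2.6)·(2.6)) / 4 = 15.2/4 = 3.8
  s[U,V] = ((1.6)·(-3) + (-1.4)·(-2) + (-1.4)·(3) + (-1.4)·(3) + (2.6)·(-1)) / 4 = -13/4 = -3.25
  s[V,V] = ((-3)·(-3) + (-2)·(-2) + (3)·(3) + (3)·(3) + (-1)·(-1)) / 4 = 32/4 = 8
  Sample standard deviations s_i = √(s[i,i]):
  s(U) = √(3.8) = 1.9494
  s(V) = √(8) = 2.8284

Step 3 — r_{ij} = s_{ij} / (s_i · s_j):
  r[U,U] = 1 (diagonal).
  r[U,V] = -3.25 / (1.9494 · 2.8284) = -3.25 / 5.5136 = -0.5894
  r[V,V] = 1 (diagonal).

R is symmetric with unit diagonal. Assembling:

R = [[1, -0.5894],
 [-0.5894, 1]]


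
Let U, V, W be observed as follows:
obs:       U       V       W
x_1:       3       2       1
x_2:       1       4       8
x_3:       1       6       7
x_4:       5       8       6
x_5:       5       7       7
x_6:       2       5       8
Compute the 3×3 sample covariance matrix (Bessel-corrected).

Step 1 — column means:
  mean(U) = (3 + 1 + 1 + 5 + 5 + 2) / 6 = 17/6 = 2.8333
  mean(V) = (2 + 4 + 6 + 8 + 7 + 5) / 6 = 32/6 = 5.3333
  mean(W) = (1 + 8 + 7 + 6 + 7 + 8) / 6 = 37/6 = 6.1667

Step 2 — sample covariance S[i,j] = (1/(n-1)) · Σ_k (x_{k,i} - mean_i) · (x_{k,j} - mean_j), with n-1 = 5.
  S[U,U] = ((0.1667)·(0.1667) + (-1.8333)·(-1.8333) + (-1.8333)·(-1.8333) + (2.1667)·(2.1667) + (2.1667)·(2.1667) + (-0.8333)·(-0.8333)) / 5 = 16.8333/5 = 3.3667
  S[U,V] = ((0.1667)·(-3.3333) + (-1.8333)·(-1.3333) + (-1.8333)·(0.6667) + (2.1667)·(2.6667) + (2.1667)·(1.6667) + (-0.8333)·(-0.3333)) / 5 = 10.3333/5 = 2.0667
  S[U,W] = ((0.1667)·(-5.1667) + (-1.8333)·(1.8333) + (-1.8333)·(0.8333) + (2.1667)·(-0.1667) + (2.1667)·(0.8333) + (-0.8333)·(1.8333)) / 5 = -5.8333/5 = -1.1667
  S[V,V] = ((-3.3333)·(-3.3333) + (-1.3333)·(-1.3333) + (0.6667)·(0.6667) + (2.6667)·(2.6667) + (1.6667)·(1.6667) + (-0.3333)·(-0.3333)) / 5 = 23.3333/5 = 4.6667
  S[V,W] = ((-3.3333)·(-5.1667) + (-1.3333)·(1.8333) + (0.6667)·(0.8333) + (2.6667)·(-0.1667) + (1.6667)·(0.8333) + (-0.3333)·(1.8333)) / 5 = 15.6667/5 = 3.1333
  S[W,W] = ((-5.1667)·(-5.1667) + (1.8333)·(1.8333) + (0.8333)·(0.8333) + (-0.1667)·(-0.1667) + (0.8333)·(0.8333) + (1.8333)·(1.8333)) / 5 = 34.8333/5 = 6.9667

S is symmetric (S[j,i] = S[i,j]). Assembling:

S = [[3.3667, 2.0667, -1.1667],
 [2.0667, 4.6667, 3.1333],
 [-1.1667, 3.1333, 6.9667]]


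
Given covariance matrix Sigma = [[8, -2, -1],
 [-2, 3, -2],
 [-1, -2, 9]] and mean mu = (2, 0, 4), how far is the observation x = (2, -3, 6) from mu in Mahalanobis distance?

Step 1 — centre the observation: (x - mu) = (0, -3, 2).

Step 2 — invert Sigma (cofactor / det for 3×3, or solve directly):
  Sigma^{-1} = [[0.1679, 0.146, 0.0511],
 [0.146, 0.5182, 0.1314],
 [0.0511, 0.1314, 0.146]].

Step 3 — form the quadratic (x - mu)^T · Sigma^{-1} · (x - mu):
  Sigma^{-1} · (x - mu) = (-0.3358, -1.292, -0.1022).
  (x - mu)^T · [Sigma^{-1} · (x - mu)] = (0)·(-0.3358) + (-3)·(-1.292) + (2)·(-0.1022) = 3.6715.

Step 4 — take square root: d = √(3.6715) ≈ 1.9161.

d(x, mu) = √(3.6715) ≈ 1.9161


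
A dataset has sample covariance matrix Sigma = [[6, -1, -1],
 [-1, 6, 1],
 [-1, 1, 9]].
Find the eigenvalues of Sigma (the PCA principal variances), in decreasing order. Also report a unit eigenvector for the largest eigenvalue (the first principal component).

Step 1 — characteristic polynomial p(λ) = det(λI - Sigma) = λ³ - tr·λ² + c_1·λ - det, where tr = trace, c_1 = sum of the principal 2×2 minors, det = det(Sigma):
  tr = 6 + 6 + 9 = 21,
  c_1 = (6·6 - (-1)²) + (6·9 - (-1)²) + (6·9 - (1)²) = 35 + 53 + 53 = 141,
  det = 6·(6·9 - (1)²) - (-1)·((-1)·9 - (1)·(-1)) + (-1)·((-1)·(1) - 6·(-1)) = 6·(53) - (-1)·(-8) + (-1)·(5) = 305.
  So p(λ) = λ³ - 21λ² + 141λ - 305.
Step 2 — look for an integer root (rational root theorem: any rational root is an integer divisor of 305). Testing λ = 5:
  p(5) = 125 - 525 + 705 - 305 = 0  ✓
  Dividing out (λ - 5): p(λ) = (λ - 5)(λ² - 16λ + 61).
Step 3 — remaining eigenvalues from the quadratic λ² - 16λ + 61 = 0:
  Δ = 16² - 4·61 = 256 - 244 = 12,  λ = (16 ± √12)/2 = (16 ± 3.4641)/2 ≈ 9.7321 or 6.2679.
  Sorted: λ_1 = 9.7321,  λ_2 = 6.2679,  λ_3 = 5  (check: sum = 21 = tr ✓).

Step 4 — unit eigenvector for λ_1 ≈ 9.7321: v spans the null space of (Sigma - λ_1 I), whose rows are
  r_1 = (-3.7321, -1, -1),  r_2 = (-1, -3.7321, 1),  r_3 = (-1, 1, -0.7321).
  v is orthogonal to every row, so take v ∝ r_1 × r_2 = ((-1)·(1) - (-1)·(-3.7321), (-1)·(-1) - (-3.7321)·(1), (-3.7321)·(-3.7321) - (-1)·(-1)) ≈ (-4.7321, 4.7321, 12.9282).
  Rescale (multiply by -1 so the first nonzero entry is positive): u = (4.7321, -4.7321, -12.9282).
  ||u|| = √((4.7321)² + (-4.7321)² + (-12.9282)²) = √(211.923) ≈ 14.5576,  v_1 = u/||u|| ≈ (0.3251, -0.3251, -0.8881) (||v_1|| = 1).

λ_1 = 9.7321,  λ_2 = 6.2679,  λ_3 = 5;  v_1 ≈ (0.3251, -0.3251, -0.8881)


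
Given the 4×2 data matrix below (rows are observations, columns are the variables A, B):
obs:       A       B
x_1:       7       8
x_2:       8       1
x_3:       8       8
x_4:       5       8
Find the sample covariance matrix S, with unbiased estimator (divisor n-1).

Step 1 — column means:
  mean(A) = (7 + 8 + 8 + 5) / 4 = 28/4 = 7
  mean(B) = (8 + 1 + 8 + 8) / 4 = 25/4 = 6.25

Step 2 — sample covariance S[i,j] = (1/(n-1)) · Σ_k (x_{k,i} - mean_i) · (x_{k,j} - mean_j), with n-1 = 3.
  S[A,A] = ((0)·(0) + (1)·(1) + (1)·(1) + (-2)·(-2)) / 3 = 6/3 = 2
  S[A,B] = ((0)·(1.75) + (1)·(-5.25) + (1)·(1.75) + (-2)·(1.75)) / 3 = -7/3 = -2.3333
  S[B,B] = ((1.75)·(1.75) + (-5.25)·(-5.25) + (1.75)·(1.75) + (1.75)·(1.75)) / 3 = 36.75/3 = 12.25

S is symmetric (S[j,i] = S[i,j]). Assembling:

S = [[2, -2.3333],
 [-2.3333, 12.25]]


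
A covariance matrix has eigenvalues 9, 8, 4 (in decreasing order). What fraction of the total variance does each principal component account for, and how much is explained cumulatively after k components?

Step 1 — total variance = trace(Sigma) = Σ λ_i = 9 + 8 + 4 = 21.

Step 2 — fraction explained by component i = λ_i / Σ λ:
  PC1: 9/21 = 0.4286
  PC2: 8/21 = 0.381
  PC3: 4/21 = 0.1905

Step 3 — cumulative fraction after k components = (λ_1 + ... + λ_k) / Σ λ:
  k = 1: 9/21 = 0.4286
  k = 2: (9 + 8)/21 = 17/21 = 0.8095
  k = 3: (9 + 8 + 4)/21 = 21/21 = 1

Summary (fraction, with percent):

explained: PC1 0.4286 (42.86%), PC2 0.381 (38.1%), PC3 0.1905 (19.05%);  cumulative: 0.4286, 0.8095, 1


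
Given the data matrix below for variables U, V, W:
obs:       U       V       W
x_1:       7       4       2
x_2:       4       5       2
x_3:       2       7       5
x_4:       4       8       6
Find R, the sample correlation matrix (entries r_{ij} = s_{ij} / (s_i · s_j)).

Step 1 — column means:
  mean(U) = (7 + 4 + 2 + 4) / 4 = 17/4 = 4.25
  mean(V) = (4 + 5 + 7 + 8) / 4 = 24/4 = 6
  mean(W) = (2 + 2 + 5 + 6) / 4 = 15/4 = 3.75

Step 2 — sample variances and covariances s[i,j] = (1/(n-1)) · Σ_k (x_{k,i} - mean_i) · (x_{k,j} - mean_j), with n-1 = 3:
  s[U,U] = ((2.75)·(2.75) + (-0.25)·(-0.25) + (-2.25)·(-2.25) + (-0.25)·(-0.25)) / 3 = 12.75/3 = 4.25
  s[U,V] = ((2.75)·(-2) + (-0.25)·(-1) + (-2.25)·(1) + (-0.25)·(2)) / 3 = -8/3 = -2.6667
  s[U,W] = ((2.75)·(-1.75) + (-0.25)·(-1.75) + (-2.25)·(1.25) + (-0.25)·(2.25)) / 3 = -7.75/3 = -2.5833
  s[V,V] = ((-2)·(-2) + (-1)·(-1) + (1)·(1) + (2)·(2)) / 3 = 10/3 = 3.3333
  s[V,W] = ((-2)·(-1.75) + (-1)·(-1.75) + (1)·(1.25) + (2)·(2.25)) / 3 = 11/3 = 3.6667
  s[W,W] = ((-1.75)·(-1.75) + (-1.75)·(-1.75) + (1.25)·(1.25) + (2.25)·(2.25)) / 3 = 12.75/3 = 4.25
  Sample standard deviations s_i = √(s[i,i]):
  s(U) = √(4.25) = 2.0616
  s(V) = √(3.3333) = 1.8257
  s(W) = √(4.25) = 2.0616

Step 3 — r_{ij} = s_{ij} / (s_i · s_j):
  r[U,U] = 1 (diagonal).
  r[U,V] = -2.6667 / (2.0616 · 1.8257) = -2.6667 / 3.7639 = -0.7085
  r[U,W] = -2.5833 / (2.0616 · 2.0616) = -2.5833 / 4.25 = -0.6078
  r[V,V] = 1 (diagonal).
  r[V,W] = 3.6667 / (1.8257 · 2.0616) = 3.6667 / 3.7639 = 0.9742
  r[W,W] = 1 (diagonal).

R is symmetric with unit diagonal. Assembling:

R = [[1, -0.7085, -0.6078],
 [-0.7085, 1, 0.9742],
 [-0.6078, 0.9742, 1]]


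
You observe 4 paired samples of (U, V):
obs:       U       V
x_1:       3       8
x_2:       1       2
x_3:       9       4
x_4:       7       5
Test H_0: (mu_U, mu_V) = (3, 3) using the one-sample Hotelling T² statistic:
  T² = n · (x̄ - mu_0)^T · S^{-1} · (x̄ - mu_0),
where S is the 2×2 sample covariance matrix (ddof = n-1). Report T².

Step 1 — sample mean vector:
  mean(U) = (3 + 1 + 9 + 7) / 4 = 20/4 = 5
  mean(V) = (8 + 2 + 4 + 5) / 4 = 19/4 = 4.75
  x̄ = (5, 4.75),  deviation x̄ - mu_0 = (5, 4.75) - (3, 3) = (2, 1.75).

Step 2 — sample covariance matrix, S[i,j] = (1/(n-1)) · Σ_k (x_{k,i} - mean_i) · (x_{k,j} - mean_j), divisor n-1 = 3:
  S[U,U] = ((-2)·(-2) + (-4)·(-4) + (4)·(4) + (2)·(2)) / 3 = 40/3 = 13.3333
  S[U,V] = ((-2)·(3.25) + (-4)·(-2.75) + (4)·(-0.75) + (2)·(0.25)) / 3 = 2/3 = 0.6667
  S[V,V] = ((3.25)·(3.25) + (-2.75)·(-2.75) + (-0.75)·(-0.75) + (0.25)·(0.25)) / 3 = 18.75/3 = 6.25
  S = [[13.3333, 0.6667],
 [0.6667, 6.25]].

Step 3 — invert S. det(S) = 13.3333·6.25 - (0.6667)² = 82.8889.
  S^{-1} = (1/det) · [[d, -b], [-b, a]] = [[0.0754, -0.008],
 [-0.008, 0.1609]].

Step 4 — quadratic form (x̄ - mu_0)^T · S^{-1} · (x̄ - mu_0):
  S^{-1} · (x̄ - mu_0) = (0.1367, 0.2654),
  (x̄ - mu_0)^T · [...] = (2)·(0.1367) + (1.75)·(0.2654) = 0.7379.

Step 5 — scale by n: T² = 4 · 0.7379 = 2.9517.

T² ≈ 2.9517


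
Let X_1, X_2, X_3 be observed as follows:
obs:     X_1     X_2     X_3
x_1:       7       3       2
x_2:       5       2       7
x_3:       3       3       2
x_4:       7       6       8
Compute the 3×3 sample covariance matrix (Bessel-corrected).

Step 1 — column means:
  mean(X_1) = (7 + 5 + 3 + 7) / 4 = 22/4 = 5.5
  mean(X_2) = (3 + 2 + 3 + 6) / 4 = 14/4 = 3.5
  mean(X_3) = (2 + 7 + 2 + 8) / 4 = 19/4 = 4.75

Step 2 — sample covariance S[i,j] = (1/(n-1)) · Σ_k (x_{k,i} - mean_i) · (x_{k,j} - mean_j), with n-1 = 3.
  S[X_1,X_1] = ((1.5)·(1.5) + (-0.5)·(-0.5) + (-2.5)·(-2.5) + (1.5)·(1.5)) / 3 = 11/3 = 3.6667
  S[X_1,X_2] = ((1.5)·(-0.5) + (-0.5)·(-1.5) + (-2.5)·(-0.5) + (1.5)·(2.5)) / 3 = 5/3 = 1.6667
  S[X_1,X_3] = ((1.5)·(-2.75) + (-0.5)·(2.25) + (-2.5)·(-2.75) + (1.5)·(3.25)) / 3 = 6.5/3 = 2.1667
  S[X_2,X_2] = ((-0.5)·(-0.5) + (-1.5)·(-1.5) + (-0.5)·(-0.5) + (2.5)·(2.5)) / 3 = 9/3 = 3
  S[X_2,X_3] = ((-0.5)·(-2.75) + (-1.5)·(2.25) + (-0.5)·(-2.75) + (2.5)·(3.25)) / 3 = 7.5/3 = 2.5
  S[X_3,X_3] = ((-2.75)·(-2.75) + (2.25)·(2.25) + (-2.75)·(-2.75) + (3.25)·(3.25)) / 3 = 30.75/3 = 10.25

S is symmetric (S[j,i] = S[i,j]). Assembling:

S = [[3.6667, 1.6667, 2.1667],
 [1.6667, 3, 2.5],
 [2.1667, 2.5, 10.25]]


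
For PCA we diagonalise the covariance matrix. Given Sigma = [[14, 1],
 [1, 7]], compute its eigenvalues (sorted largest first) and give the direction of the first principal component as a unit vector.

Step 1 — characteristic polynomial of 2×2 Sigma:
  det(Sigma - λI) = λ² - trace · λ + det = 0.
  trace = 14 + 7 = 21, det = 14·7 - (1)² = 97.
Step 2 — discriminant:
  Δ = trace² - 4·det = 441 - 388 = 53.
Step 3 — eigenvalues:
  λ = (trace ± √Δ)/2 = (21 ± 7.2801)/2,
  λ_1 = 14.1401,  λ_2 = 6.8599.

Step 4 — unit eigenvector for λ_1: solve (Sigma - λ_1 I)v = 0. First row:
  (14 - 14.1401)·v_x + (1)·v_y = 0, i.e. (-0.1401)·v_x + (1)·v_y = 0,
  so v ∝ (b, λ_1 - a) = (1, 0.1401) = u.
  ||u|| = √((1)² + (0.1401)²) = √(1.0196) ≈ 1.0098,
  v_1 = u/||u|| ≈ (0.9903, 0.1387) (||v_1|| = 1).

λ_1 = 14.1401,  λ_2 = 6.8599;  v_1 ≈ (0.9903, 0.1387)


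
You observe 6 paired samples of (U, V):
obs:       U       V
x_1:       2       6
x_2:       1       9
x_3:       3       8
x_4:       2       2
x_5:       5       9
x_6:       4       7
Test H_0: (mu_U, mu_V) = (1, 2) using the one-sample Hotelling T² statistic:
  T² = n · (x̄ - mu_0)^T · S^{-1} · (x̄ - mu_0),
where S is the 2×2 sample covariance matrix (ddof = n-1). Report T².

Step 1 — sample mean vector:
  mean(U) = (2 + 1 + 3 + 2 + 5 + 4) / 6 = 17/6 = 2.8333
  mean(V) = (6 + 9 + 8 + 2 + 9 + 7) / 6 = 41/6 = 6.8333
  x̄ = (2.8333, 6.8333),  deviation x̄ - mu_0 = (2.8333, 6.8333) - (1, 2) = (1.8333, 4.8333).

Step 2 — sample covariance matrix, S[i,j] = (1/(n-1)) · Σ_k (x_{k,i} - mean_i) · (x_{k,j} - mean_j), divisor n-1 = 5:
  S[U,U] = ((-0.8333)·(-0.8333) + (-1.8333)·(-1.8333) + (0.1667)·(0.1667) + (-0.8333)·(-0.8333) + (2.1667)·(2.1667) + (1.1667)·(1.1667)) / 5 = 10.8333/5 = 2.1667
  S[U,V] = ((-0.8333)·(-0.8333) + (-1.8333)·(2.1667) + (0.1667)·(1.1667) + (-0.8333)·(-4.8333) + (2.1667)·(2.1667) + (1.1667)·(0.1667)) / 5 = 5.8333/5 = 1.1667
  S[V,V] = ((-0.8333)·(-0.8333) + (2.1667)·(2.1667) + (1.1667)·(1.1667) + (-4.8333)·(-4.8333) + (2.1667)·(2.1667) + (0.1667)·(0.1667)) / 5 = 34.8333/5 = 6.9667
  S = [[2.1667, 1.1667],
 [1.1667, 6.9667]].

Step 3 — invert S. det(S) = 2.1667·6.9667 - (1.1667)² = 13.7333.
  S^{-1} = (1/det) · [[d, -b], [-b, a]] = [[0.5073, -0.085],
 [-0.085, 0.1578]].

Step 4 — quadratic form (x̄ - mu_0)^T · S^{-1} · (x̄ - mu_0):
  S^{-1} · (x̄ - mu_0) = (0.5194, 0.6068),
  (x̄ - mu_0)^T · [...] = (1.8333)·(0.5194) + (4.8333)·(0.6068) = 3.8851.

Step 5 — scale by n: T² = 6 · 3.8851 = 23.3107.

T² ≈ 23.3107


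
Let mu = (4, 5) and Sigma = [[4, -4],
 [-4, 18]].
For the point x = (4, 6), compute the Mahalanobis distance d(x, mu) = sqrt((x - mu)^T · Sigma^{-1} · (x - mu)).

Step 1 — centre the observation: (x - mu) = (0, 1).

Step 2 — invert Sigma. det(Sigma) = 4·18 - (-4)² = 56.
  Sigma^{-1} = (1/det) · [[d, -b], [-b, a]] = [[0.3214, 0.0714],
 [0.0714, 0.0714]].

Step 3 — form the quadratic (x - mu)^T · Sigma^{-1} · (x - mu):
  Sigma^{-1} · (x - mu) = (0.0714, 0.0714).
  (x - mu)^T · [Sigma^{-1} · (x - mu)] = (0)·(0.0714) + (1)·(0.0714) = 0.0714.

Step 4 — take square root: d = √(0.0714) ≈ 0.2673.

d(x, mu) = √(0.0714) ≈ 0.2673


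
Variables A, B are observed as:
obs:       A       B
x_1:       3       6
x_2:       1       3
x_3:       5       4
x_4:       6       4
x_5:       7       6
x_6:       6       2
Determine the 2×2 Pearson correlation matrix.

Step 1 — column means:
  mean(A) = (3 + 1 + 5 + 6 + 7 + 6) / 6 = 28/6 = 4.6667
  mean(B) = (6 + 3 + 4 + 4 + 6 + 2) / 6 = 25/6 = 4.1667

Step 2 — sample variances and covariances s[i,j] = (1/(n-1)) · Σ_k (x_{k,i} - mean_i) · (x_{k,j} - mean_j), with n-1 = 5:
  s[A,A] = ((-1.6667)·(-1.6667) + (-3.6667)·(-3.6667) + (0.3333)·(0.3333) + (1.3333)·(1.3333) + (2.3333)·(2.3333) + (1.3333)·(1.3333)) / 5 = 25.3333/5 = 5.0667
  s[A,B] = ((-1.6667)·(1.8333) + (-3.6667)·(-1.1667) + (0.3333)·(-0.1667) + (1.3333)·(-0.1667) + (2.3333)·(1.8333) + (1.3333)·(-2.1667)) / 5 = 2.3333/5 = 0.4667
  s[B,B] = ((1.8333)·(1.8333) + (-1.1667)·(-1.1667) + (-0.1667)·(-0.1667) + (-0.1667)·(-0.1667) + (1.8333)·(1.8333) + (-2.1667)·(-2.1667)) / 5 = 12.8333/5 = 2.5667
  Sample standard deviations s_i = √(s[i,i]):
  s(A) = √(5.0667) = 2.2509
  s(B) = √(2.5667) = 1.6021

Step 3 — r_{ij} = s_{ij} / (s_i · s_j):
  r[A,A] = 1 (diagonal).
  r[A,B] = 0.4667 / (2.2509 · 1.6021) = 0.4667 / 3.6062 = 0.1294
  r[B,B] = 1 (diagonal).

R is symmetric with unit diagonal. Assembling:

R = [[1, 0.1294],
 [0.1294, 1]]


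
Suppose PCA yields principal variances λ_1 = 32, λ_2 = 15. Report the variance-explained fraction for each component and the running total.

Step 1 — total variance = trace(Sigma) = Σ λ_i = 32 + 15 = 47.

Step 2 — fraction explained by component i = λ_i / Σ λ:
  PC1: 32/47 = 0.6809
  PC2: 15/47 = 0.3191

Step 3 — cumulative fraction after k components = (λ_1 + ... + λ_k) / Σ λ:
  k = 1: 32/47 = 0.6809
  k = 2: (32 + 15)/47 = 47/47 = 1

Summary (fraction, with percent):

explained: PC1 0.6809 (68.09%), PC2 0.3191 (31.91%);  cumulative: 0.6809, 1


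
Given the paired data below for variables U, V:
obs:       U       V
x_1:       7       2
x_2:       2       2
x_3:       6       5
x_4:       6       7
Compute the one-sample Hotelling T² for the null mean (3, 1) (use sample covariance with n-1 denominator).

Step 1 — sample mean vector:
  mean(U) = (7 + 2 + 6 + 6) / 4 = 21/4 = 5.25
  mean(V) = (2 + 2 + 5 + 7) / 4 = 16/4 = 4
  x̄ = (5.25, 4),  deviation x̄ - mu_0 = (5.25, 4) - (3, 1) = (2.25, 3).

Step 2 — sample covariance matrix, S[i,j] = (1/(n-1)) · Σ_k (x_{k,i} - mean_i) · (x_{k,j} - mean_j), divisor n-1 = 3:
  S[U,U] = ((1.75)·(1.75) + (-3.25)·(-3.25) + (0.75)·(0.75) + (0.75)·(0.75)) / 3 = 14.75/3 = 4.9167
  S[U,V] = ((1.75)·(-2) + (-3.25)·(-2) + (0.75)·(1) + (0.75)·(3)) / 3 = 6/3 = 2
  S[V,V] = ((-2)·(-2) + (-2)·(-2) + (1)·(1) + (3)·(3)) / 3 = 18/3 = 6
  S = [[4.9167, 2],
 [2, 6]].

Step 3 — invert S. det(S) = 4.9167·6 - (2)² = 25.5.
  S^{-1} = (1/det) · [[d, -b], [-b, a]] = [[0.2353, -0.0784],
 [-0.0784, 0.1928]].

Step 4 — quadratic form (x̄ - mu_0)^T · S^{-1} · (x̄ - mu_0):
  S^{-1} · (x̄ - mu_0) = (0.2941, 0.402),
  (x̄ - mu_0)^T · [...] = (2.25)·(0.2941) + (3)·(0.402) = 1.8676.

Step 5 — scale by n: T² = 4 · 1.8676 = 7.4706.

T² ≈ 7.4706


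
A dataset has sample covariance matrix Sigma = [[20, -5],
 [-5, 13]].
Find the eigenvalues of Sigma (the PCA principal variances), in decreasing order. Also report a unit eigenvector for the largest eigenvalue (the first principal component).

Step 1 — characteristic polynomial of 2×2 Sigma:
  det(Sigma - λI) = λ² - trace · λ + det = 0.
  trace = 20 + 13 = 33, det = 20·13 - (-5)² = 235.
Step 2 — discriminant:
  Δ = trace² - 4·det = 1089 - 940 = 149.
Step 3 — eigenvalues:
  λ = (trace ± √Δ)/2 = (33 ± 12.2066)/2,
  λ_1 = 22.6033,  λ_2 = 10.3967.

Step 4 — unit eigenvector for λ_1: solve (Sigma - λ_1 I)v = 0. First row:
  (20 - 22.6033)·v_x + (-5)·v_y = 0, i.e. (-2.6033)·v_x + (-5)·v_y = 0,
  so v ∝ (b, λ_1 - a) = (-5, 2.6033); multiply by -1 so the first entry is positive: u = (5, -2.6033).
  ||u|| = √((5)² + (-2.6033)²) = √(31.7771) ≈ 5.6371,
  v_1 = u/||u|| ≈ (0.887, -0.4618) (||v_1|| = 1).

λ_1 = 22.6033,  λ_2 = 10.3967;  v_1 ≈ (0.887, -0.4618)
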